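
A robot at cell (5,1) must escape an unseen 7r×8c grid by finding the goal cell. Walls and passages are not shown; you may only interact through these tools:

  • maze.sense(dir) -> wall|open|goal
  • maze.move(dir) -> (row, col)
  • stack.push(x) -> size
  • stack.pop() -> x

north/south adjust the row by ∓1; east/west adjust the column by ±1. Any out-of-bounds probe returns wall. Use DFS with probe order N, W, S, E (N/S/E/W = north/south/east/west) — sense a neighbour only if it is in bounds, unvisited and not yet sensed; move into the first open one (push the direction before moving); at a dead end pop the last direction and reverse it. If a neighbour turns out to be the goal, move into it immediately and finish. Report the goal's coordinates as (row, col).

-> maze.sense(dir=north)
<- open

-> stack.push(x=north)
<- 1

-> maze.move(dir=north)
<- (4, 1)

-> maze.sense(dir=north)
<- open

-> stack.push(x=north)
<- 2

-> maze.move(dir=north)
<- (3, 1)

-> maze.sense(dir=north)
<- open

-> stack.push(x=north)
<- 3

-> maze.move(dir=north)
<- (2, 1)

-> maze.sense(dir=north)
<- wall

-> maze.sense(dir=west)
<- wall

-> maze.sense(dir=east)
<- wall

-> stack.pop()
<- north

-> maze.move(dir=south)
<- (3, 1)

-> maze.sense(dir=west)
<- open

-> stack.push(x=west)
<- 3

-> maze.move(dir=west)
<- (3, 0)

-> maze.sense(dir=south)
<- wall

-> stack.pop()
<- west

-> maze.move(dir=east)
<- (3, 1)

-> maze.sense(dir=east)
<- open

-> stack.push(x=east)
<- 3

-> maze.move(dir=east)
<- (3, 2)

-> maze.sense(dir=south)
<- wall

-> maze.sense(dir=east)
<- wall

-> stack.pop()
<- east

-> maze.move(dir=west)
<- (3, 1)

-> stack.pop()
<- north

-> maze.move(dir=south)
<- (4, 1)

-> stack.pop()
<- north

-> maze.move(dir=south)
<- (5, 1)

-> maze.sense(dir=west)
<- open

-> stack.push(x=west)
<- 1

-> maze.move(dir=west)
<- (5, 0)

-> maze.sense(dir=south)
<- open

-> stack.push(x=south)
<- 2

-> maze.move(dir=south)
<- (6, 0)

-> maze.sense(dir=east)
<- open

-> stack.push(x=east)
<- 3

-> maze.move(dir=east)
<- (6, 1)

-> maze.sense(dir=east)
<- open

-> stack.push(x=east)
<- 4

-> maze.move(dir=east)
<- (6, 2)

-> maze.sense(dir=north)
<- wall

-> maze.sense(dir=east)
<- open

-> stack.push(x=east)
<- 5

-> maze.move(dir=east)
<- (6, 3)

-> maze.sense(dir=north)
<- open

-> stack.push(x=north)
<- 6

-> maze.move(dir=north)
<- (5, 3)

-> maze.sense(dir=north)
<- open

-> stack.push(x=north)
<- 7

-> maze.move(dir=north)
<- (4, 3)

-> maze.sense(dir=east)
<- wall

-> stack.pop()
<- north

-> maze.move(dir=south)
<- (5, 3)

-> maze.sense(dir=east)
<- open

-> stack.push(x=east)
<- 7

-> maze.move(dir=east)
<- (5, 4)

-> maze.sense(dir=south)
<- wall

-> maze.sense(dir=east)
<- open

-> stack.push(x=east)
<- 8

-> maze.move(dir=east)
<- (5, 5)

-> maze.sense(dir=north)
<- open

-> stack.push(x=north)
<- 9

-> maze.move(dir=north)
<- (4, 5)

-> maze.sense(dir=north)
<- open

-> stack.push(x=north)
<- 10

-> maze.move(dir=north)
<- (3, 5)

-> maze.sense(dir=north)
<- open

-> stack.push(x=north)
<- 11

-> maze.move(dir=north)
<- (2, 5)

-> maze.sense(dir=north)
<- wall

-> maze.sense(dir=west)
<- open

-> stack.push(x=west)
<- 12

-> maze.move(dir=west)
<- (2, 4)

-> maze.sense(dir=north)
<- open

-> stack.push(x=north)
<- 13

-> maze.move(dir=north)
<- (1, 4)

-> maze.sense(dir=north)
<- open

-> stack.push(x=north)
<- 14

-> maze.move(dir=north)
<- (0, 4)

-> maze.sense(dir=west)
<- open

-> stack.push(x=west)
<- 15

-> maze.move(dir=west)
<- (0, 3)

-> maze.sense(dir=west)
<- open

-> stack.push(x=west)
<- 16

-> maze.move(dir=west)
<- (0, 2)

-> maze.sense(dir=west)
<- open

-> stack.push(x=west)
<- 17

-> maze.move(dir=west)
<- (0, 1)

-> maze.sense(dir=west)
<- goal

-> maze.move(dir=west)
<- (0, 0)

Answer: (0, 0)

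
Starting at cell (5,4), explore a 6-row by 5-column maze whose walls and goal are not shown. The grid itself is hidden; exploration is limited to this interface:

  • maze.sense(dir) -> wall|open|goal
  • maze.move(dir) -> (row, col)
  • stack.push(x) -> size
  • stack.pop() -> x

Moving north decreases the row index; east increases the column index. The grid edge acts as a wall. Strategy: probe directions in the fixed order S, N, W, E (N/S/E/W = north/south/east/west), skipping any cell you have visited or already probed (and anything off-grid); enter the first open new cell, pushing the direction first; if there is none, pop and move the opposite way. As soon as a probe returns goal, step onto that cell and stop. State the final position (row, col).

# 1. maze.sense(dir→north) == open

# 2. stack.push(x→north) == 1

# 3. maze.move(dir→north) == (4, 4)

# 4. maze.sense(dir→north) == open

# 5. stack.push(x→north) == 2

# 6. maze.move(dir→north) == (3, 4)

# 7. maze.sense(dir→north) == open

# 8. stack.push(x→north) == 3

# 9. maze.move(dir→north) == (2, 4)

# 10. maze.sense(dir→north) == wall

# 11. maze.sense(dir→west) == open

# 12. stack.push(x→west) == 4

# 13. maze.move(dir→west) == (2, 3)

# 14. maze.sense(dir→south) == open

# 15. stack.push(x→south) == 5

# 16. maze.move(dir→south) == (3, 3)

# 17. maze.sense(dir→south) == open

# 18. stack.push(x→south) == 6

# 19. maze.move(dir→south) == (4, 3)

# 20. maze.sense(dir→south) == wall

# 21. maze.sense(dir→west) == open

# 22. stack.push(x→west) == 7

# 23. maze.move(dir→west) == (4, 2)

# 24. maze.sense(dir→south) == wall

# 25. maze.sense(dir→north) == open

# 26. stack.push(x→north) == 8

# 27. maze.move(dir→north) == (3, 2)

# 28. maze.sense(dir→north) == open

# 29. stack.push(x→north) == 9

# 30. maze.move(dir→north) == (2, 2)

# 31. maze.sense(dir→north) == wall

# 32. maze.sense(dir→west) == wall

# 33. stack.pop() == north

# 34. maze.move(dir→south) == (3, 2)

# 35. maze.sense(dir→west) == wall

# 36. stack.pop() == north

# 37. maze.move(dir→south) == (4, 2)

# 38. maze.sense(dir→west) == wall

# 39. stack.pop() == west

# 40. maze.move(dir→east) == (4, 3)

# 41. stack.pop() == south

# 42. maze.move(dir→north) == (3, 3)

# 43. stack.pop() == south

# 44. maze.move(dir→north) == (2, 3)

# 45. maze.sense(dir→north) == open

# 46. stack.push(x→north) == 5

# 47. maze.move(dir→north) == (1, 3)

# 48. maze.sense(dir→north) == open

# 49. stack.push(x→north) == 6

# 50. maze.move(dir→north) == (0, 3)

# 51. maze.sense(dir→west) == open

# 52. stack.push(x→west) == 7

# 53. maze.move(dir→west) == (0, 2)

# 54. maze.sense(dir→west) == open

# 55. stack.push(x→west) == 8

# 56. maze.move(dir→west) == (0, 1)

# 57. maze.sense(dir→south) == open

# 58. stack.push(x→south) == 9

# 59. maze.move(dir→south) == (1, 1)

# 60. maze.sense(dir→west) == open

# 61. stack.push(x→west) == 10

# 62. maze.move(dir→west) == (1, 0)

# 63. maze.sense(dir→south) == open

# 64. stack.push(x→south) == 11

# 65. maze.move(dir→south) == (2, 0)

# 66. maze.sense(dir→south) == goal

# 67. maze.move(dir→south) == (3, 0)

Answer: (3, 0)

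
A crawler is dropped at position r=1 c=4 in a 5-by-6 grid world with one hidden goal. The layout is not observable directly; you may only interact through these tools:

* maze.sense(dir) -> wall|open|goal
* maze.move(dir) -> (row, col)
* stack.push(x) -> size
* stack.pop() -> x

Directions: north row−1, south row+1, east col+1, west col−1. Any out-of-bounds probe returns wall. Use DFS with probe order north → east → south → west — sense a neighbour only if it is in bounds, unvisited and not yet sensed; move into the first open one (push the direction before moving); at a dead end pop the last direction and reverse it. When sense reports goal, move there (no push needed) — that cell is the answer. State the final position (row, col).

>> maze.sense(dir→north)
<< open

>> stack.push(x→north)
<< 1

>> maze.move(dir→north)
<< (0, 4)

>> maze.sense(dir→east)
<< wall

>> maze.sense(dir→west)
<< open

>> stack.push(x→west)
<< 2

>> maze.move(dir→west)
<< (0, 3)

>> maze.sense(dir→south)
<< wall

>> maze.sense(dir→west)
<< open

>> stack.push(x→west)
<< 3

>> maze.move(dir→west)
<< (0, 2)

>> maze.sense(dir→south)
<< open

>> stack.push(x→south)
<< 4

>> maze.move(dir→south)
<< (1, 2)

>> maze.sense(dir→south)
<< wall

>> maze.sense(dir→west)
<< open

>> stack.push(x→west)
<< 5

>> maze.move(dir→west)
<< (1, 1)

>> maze.sense(dir→north)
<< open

>> stack.push(x→north)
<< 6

>> maze.move(dir→north)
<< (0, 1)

>> maze.sense(dir→west)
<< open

>> stack.push(x→west)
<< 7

>> maze.move(dir→west)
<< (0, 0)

>> maze.sense(dir→south)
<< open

>> stack.push(x→south)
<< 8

>> maze.move(dir→south)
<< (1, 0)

>> maze.sense(dir→south)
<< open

>> stack.push(x→south)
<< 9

>> maze.move(dir→south)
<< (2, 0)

>> maze.sense(dir→east)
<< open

>> stack.push(x→east)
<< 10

>> maze.move(dir→east)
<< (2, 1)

>> maze.sense(dir→south)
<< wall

>> stack.pop()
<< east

>> maze.move(dir→west)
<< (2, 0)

>> maze.sense(dir→south)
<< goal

>> maze.move(dir→south)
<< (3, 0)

Answer: (3, 0)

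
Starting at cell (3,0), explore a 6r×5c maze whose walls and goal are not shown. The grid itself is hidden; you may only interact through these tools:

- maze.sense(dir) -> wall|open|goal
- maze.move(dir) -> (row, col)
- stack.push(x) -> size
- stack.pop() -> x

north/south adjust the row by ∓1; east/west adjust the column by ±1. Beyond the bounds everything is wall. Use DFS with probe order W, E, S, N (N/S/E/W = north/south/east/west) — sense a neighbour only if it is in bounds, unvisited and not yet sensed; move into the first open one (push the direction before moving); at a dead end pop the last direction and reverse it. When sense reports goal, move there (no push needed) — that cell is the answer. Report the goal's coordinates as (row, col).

# 1. maze.sense(dir→east) ~> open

# 2. stack.push(x→east) ~> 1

# 3. maze.move(dir→east) ~> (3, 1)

# 4. maze.sense(dir→east) ~> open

# 5. stack.push(x→east) ~> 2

# 6. maze.move(dir→east) ~> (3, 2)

# 7. maze.sense(dir→east) ~> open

# 8. stack.push(x→east) ~> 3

# 9. maze.move(dir→east) ~> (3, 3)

# 10. maze.sense(dir→east) ~> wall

# 11. maze.sense(dir→south) ~> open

# 12. stack.push(x→south) ~> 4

# 13. maze.move(dir→south) ~> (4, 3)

# 14. maze.sense(dir→west) ~> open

# 15. stack.push(x→west) ~> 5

# 16. maze.move(dir→west) ~> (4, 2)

# 17. maze.sense(dir→west) ~> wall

# 18. maze.sense(dir→south) ~> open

# 19. stack.push(x→south) ~> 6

# 20. maze.move(dir→south) ~> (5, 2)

# 21. maze.sense(dir→west) ~> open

# 22. stack.push(x→west) ~> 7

# 23. maze.move(dir→west) ~> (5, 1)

# 24. maze.sense(dir→west) ~> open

# 25. stack.push(x→west) ~> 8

# 26. maze.move(dir→west) ~> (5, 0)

# 27. maze.sense(dir→north) ~> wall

# 28. stack.pop() ~> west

# 29. maze.move(dir→east) ~> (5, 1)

# 30. stack.pop() ~> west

# 31. maze.move(dir→east) ~> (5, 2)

# 32. maze.sense(dir→east) ~> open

# 33. stack.push(x→east) ~> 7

# 34. maze.move(dir→east) ~> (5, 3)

# 35. maze.sense(dir→east) ~> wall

# 36. stack.pop() ~> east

# 37. maze.move(dir→west) ~> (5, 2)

# 38. stack.pop() ~> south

# 39. maze.move(dir→north) ~> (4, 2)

# 40. stack.pop() ~> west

# 41. maze.move(dir→east) ~> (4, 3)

# 42. maze.sense(dir→east) ~> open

# 43. stack.push(x→east) ~> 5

# 44. maze.move(dir→east) ~> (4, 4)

# 45. stack.pop() ~> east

# 46. maze.move(dir→west) ~> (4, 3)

# 47. stack.pop() ~> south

# 48. maze.move(dir→north) ~> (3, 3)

# 49. maze.sense(dir→north) ~> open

# 50. stack.push(x→north) ~> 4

# 51. maze.move(dir→north) ~> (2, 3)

# 52. maze.sense(dir→west) ~> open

# 53. stack.push(x→west) ~> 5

# 54. maze.move(dir→west) ~> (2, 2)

# 55. maze.sense(dir→west) ~> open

# 56. stack.push(x→west) ~> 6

# 57. maze.move(dir→west) ~> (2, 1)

# 58. maze.sense(dir→west) ~> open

# 59. stack.push(x→west) ~> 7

# 60. maze.move(dir→west) ~> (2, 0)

# 61. maze.sense(dir→north) ~> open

# 62. stack.push(x→north) ~> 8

# 63. maze.move(dir→north) ~> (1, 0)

# 64. maze.sense(dir→east) ~> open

# 65. stack.push(x→east) ~> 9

# 66. maze.move(dir→east) ~> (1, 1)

# 67. maze.sense(dir→east) ~> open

# 68. stack.push(x→east) ~> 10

# 69. maze.move(dir→east) ~> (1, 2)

# 70. maze.sense(dir→east) ~> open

# 71. stack.push(x→east) ~> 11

# 72. maze.move(dir→east) ~> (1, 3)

# 73. maze.sense(dir→east) ~> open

# 74. stack.push(x→east) ~> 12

# 75. maze.move(dir→east) ~> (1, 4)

# 76. maze.sense(dir→south) ~> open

# 77. stack.push(x→south) ~> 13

# 78. maze.move(dir→south) ~> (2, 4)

# 79. stack.pop() ~> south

# 80. maze.move(dir→north) ~> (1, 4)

# 81. maze.sense(dir→north) ~> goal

# 82. maze.move(dir→north) ~> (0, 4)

Answer: (0, 4)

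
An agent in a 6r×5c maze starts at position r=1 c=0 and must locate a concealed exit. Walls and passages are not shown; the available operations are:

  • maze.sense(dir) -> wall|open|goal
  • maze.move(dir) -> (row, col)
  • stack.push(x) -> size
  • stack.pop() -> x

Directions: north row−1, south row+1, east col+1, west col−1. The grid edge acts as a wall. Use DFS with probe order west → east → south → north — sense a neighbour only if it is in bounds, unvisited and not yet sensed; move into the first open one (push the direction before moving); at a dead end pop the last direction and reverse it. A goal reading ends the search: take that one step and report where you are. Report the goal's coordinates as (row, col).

==> maze.sense(dir='east')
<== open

==> stack.push(x='east')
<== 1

==> maze.move(dir='east')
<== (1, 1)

==> maze.sense(dir='east')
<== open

==> stack.push(x='east')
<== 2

==> maze.move(dir='east')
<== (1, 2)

==> maze.sense(dir='east')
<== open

==> stack.push(x='east')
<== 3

==> maze.move(dir='east')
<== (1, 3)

==> maze.sense(dir='east')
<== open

==> stack.push(x='east')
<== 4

==> maze.move(dir='east')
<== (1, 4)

==> maze.sense(dir='south')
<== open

==> stack.push(x='south')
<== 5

==> maze.move(dir='south')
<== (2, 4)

==> maze.sense(dir='west')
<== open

==> stack.push(x='west')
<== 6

==> maze.move(dir='west')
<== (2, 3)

==> maze.sense(dir='west')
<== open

==> stack.push(x='west')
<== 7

==> maze.move(dir='west')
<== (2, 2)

==> maze.sense(dir='west')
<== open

==> stack.push(x='west')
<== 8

==> maze.move(dir='west')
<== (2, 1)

==> maze.sense(dir='west')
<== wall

==> maze.sense(dir='south')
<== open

==> stack.push(x='south')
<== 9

==> maze.move(dir='south')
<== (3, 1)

==> maze.sense(dir='west')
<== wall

==> maze.sense(dir='east')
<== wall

==> maze.sense(dir='south')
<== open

==> stack.push(x='south')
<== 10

==> maze.move(dir='south')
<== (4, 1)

==> maze.sense(dir='west')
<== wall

==> maze.sense(dir='east')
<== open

==> stack.push(x='east')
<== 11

==> maze.move(dir='east')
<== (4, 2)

==> maze.sense(dir='east')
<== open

==> stack.push(x='east')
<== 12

==> maze.move(dir='east')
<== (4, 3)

==> maze.sense(dir='east')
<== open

==> stack.push(x='east')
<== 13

==> maze.move(dir='east')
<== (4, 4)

==> maze.sense(dir='south')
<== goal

==> maze.move(dir='south')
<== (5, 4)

Answer: (5, 4)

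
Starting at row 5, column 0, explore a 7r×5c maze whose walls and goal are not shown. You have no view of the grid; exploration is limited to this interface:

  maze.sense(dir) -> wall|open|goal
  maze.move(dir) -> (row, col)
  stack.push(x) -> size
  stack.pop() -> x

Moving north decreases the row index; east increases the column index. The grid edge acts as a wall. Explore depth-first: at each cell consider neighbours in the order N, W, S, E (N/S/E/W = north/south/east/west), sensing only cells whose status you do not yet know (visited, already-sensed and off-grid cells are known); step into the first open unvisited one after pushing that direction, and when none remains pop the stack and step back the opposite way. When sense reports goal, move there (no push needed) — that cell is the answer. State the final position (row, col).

> maze.sense dir: north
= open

> stack.push x: north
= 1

> maze.move dir: north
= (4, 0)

> maze.sense dir: north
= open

> stack.push x: north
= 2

> maze.move dir: north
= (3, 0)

> maze.sense dir: north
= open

> stack.push x: north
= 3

> maze.move dir: north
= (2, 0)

> maze.sense dir: north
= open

> stack.push x: north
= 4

> maze.move dir: north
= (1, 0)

> maze.sense dir: north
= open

> stack.push x: north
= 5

> maze.move dir: north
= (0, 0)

> maze.sense dir: east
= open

> stack.push x: east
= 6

> maze.move dir: east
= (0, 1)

> maze.sense dir: south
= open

> stack.push x: south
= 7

> maze.move dir: south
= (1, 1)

> maze.sense dir: south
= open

> stack.push x: south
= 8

> maze.move dir: south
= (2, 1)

> maze.sense dir: south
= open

> stack.push x: south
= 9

> maze.move dir: south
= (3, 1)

> maze.sense dir: south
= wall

> maze.sense dir: east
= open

> stack.push x: east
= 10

> maze.move dir: east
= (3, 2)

> maze.sense dir: north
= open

> stack.push x: north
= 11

> maze.move dir: north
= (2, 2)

> maze.sense dir: north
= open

> stack.push x: north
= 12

> maze.move dir: north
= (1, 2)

> maze.sense dir: north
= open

> stack.push x: north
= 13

> maze.move dir: north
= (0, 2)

> maze.sense dir: east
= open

> stack.push x: east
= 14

> maze.move dir: east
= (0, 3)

> maze.sense dir: south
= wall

> maze.sense dir: east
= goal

> maze.move dir: east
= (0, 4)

Answer: (0, 4)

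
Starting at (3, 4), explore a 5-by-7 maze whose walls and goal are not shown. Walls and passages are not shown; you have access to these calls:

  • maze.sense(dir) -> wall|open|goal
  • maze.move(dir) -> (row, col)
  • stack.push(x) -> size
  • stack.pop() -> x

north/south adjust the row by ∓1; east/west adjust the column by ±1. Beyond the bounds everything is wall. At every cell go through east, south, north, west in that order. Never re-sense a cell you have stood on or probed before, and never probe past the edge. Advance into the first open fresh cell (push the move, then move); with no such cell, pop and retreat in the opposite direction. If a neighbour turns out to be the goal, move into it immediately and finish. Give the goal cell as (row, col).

;; 1. sense(dir='east') : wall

;; 2. sense(dir='south') : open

;; 3. push(x='south') : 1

;; 4. move(dir='south') : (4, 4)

;; 5. sense(dir='east') : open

;; 6. push(x='east') : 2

;; 7. move(dir='east') : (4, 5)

;; 8. sense(dir='east') : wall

;; 9. pop() : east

;; 10. move(dir='west') : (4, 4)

;; 11. sense(dir='west') : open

;; 12. push(x='west') : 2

;; 13. move(dir='west') : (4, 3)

;; 14. sense(dir='north') : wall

;; 15. sense(dir='west') : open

;; 16. push(x='west') : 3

;; 17. move(dir='west') : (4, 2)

;; 18. sense(dir='north') : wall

;; 19. sense(dir='west') : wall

;; 20. pop() : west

;; 21. move(dir='east') : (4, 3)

;; 22. pop() : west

;; 23. move(dir='east') : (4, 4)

;; 24. pop() : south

;; 25. move(dir='north') : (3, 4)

;; 26. sense(dir='north') : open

;; 27. push(x='north') : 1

;; 28. move(dir='north') : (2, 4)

;; 29. sense(dir='east') : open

;; 30. push(x='east') : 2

;; 31. move(dir='east') : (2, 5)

;; 32. sense(dir='east') : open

;; 33. push(x='east') : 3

;; 34. move(dir='east') : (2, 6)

;; 35. sense(dir='south') : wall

;; 36. sense(dir='north') : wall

;; 37. pop() : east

;; 38. move(dir='west') : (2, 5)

;; 39. sense(dir='north') : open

;; 40. push(x='north') : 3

;; 41. move(dir='north') : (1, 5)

;; 42. sense(dir='north') : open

;; 43. push(x='north') : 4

;; 44. move(dir='north') : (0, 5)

;; 45. sense(dir='east') : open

;; 46. push(x='east') : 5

;; 47. move(dir='east') : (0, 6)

;; 48. pop() : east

;; 49. move(dir='west') : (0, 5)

;; 50. sense(dir='west') : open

;; 51. push(x='west') : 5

;; 52. move(dir='west') : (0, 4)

;; 53. sense(dir='south') : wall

;; 54. sense(dir='west') : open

;; 55. push(x='west') : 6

;; 56. move(dir='west') : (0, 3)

;; 57. sense(dir='south') : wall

;; 58. sense(dir='west') : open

;; 59. push(x='west') : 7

;; 60. move(dir='west') : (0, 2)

;; 61. sense(dir='south') : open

;; 62. push(x='south') : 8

;; 63. move(dir='south') : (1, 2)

;; 64. sense(dir='south') : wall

;; 65. sense(dir='west') : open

;; 66. push(x='west') : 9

;; 67. move(dir='west') : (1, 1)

;; 68. sense(dir='south') : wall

;; 69. sense(dir='north') : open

;; 70. push(x='north') : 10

;; 71. move(dir='north') : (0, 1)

;; 72. sense(dir='west') : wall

;; 73. pop() : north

;; 74. move(dir='south') : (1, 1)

;; 75. sense(dir='west') : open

;; 76. push(x='west') : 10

;; 77. move(dir='west') : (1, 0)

;; 78. sense(dir='south') : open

;; 79. push(x='south') : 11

;; 80. move(dir='south') : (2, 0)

;; 81. sense(dir='south') : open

;; 82. push(x='south') : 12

;; 83. move(dir='south') : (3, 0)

;; 84. sense(dir='east') : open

;; 85. push(x='east') : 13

;; 86. move(dir='east') : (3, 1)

;; 87. pop() : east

;; 88. move(dir='west') : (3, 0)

;; 89. sense(dir='south') : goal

;; 90. move(dir='south') : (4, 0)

Answer: (4, 0)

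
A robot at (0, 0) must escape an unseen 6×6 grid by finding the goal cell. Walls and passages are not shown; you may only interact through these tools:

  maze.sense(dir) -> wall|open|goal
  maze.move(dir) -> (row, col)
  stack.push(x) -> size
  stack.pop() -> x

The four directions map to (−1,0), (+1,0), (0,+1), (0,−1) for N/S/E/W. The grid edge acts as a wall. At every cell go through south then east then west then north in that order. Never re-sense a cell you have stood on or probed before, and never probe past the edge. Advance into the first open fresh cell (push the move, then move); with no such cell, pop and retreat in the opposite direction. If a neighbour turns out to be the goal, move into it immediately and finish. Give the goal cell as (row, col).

CALL maze.sense[dir='south']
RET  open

CALL stack.push[x='south']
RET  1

CALL maze.move[dir='south']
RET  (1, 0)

CALL maze.sense[dir='south']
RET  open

CALL stack.push[x='south']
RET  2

CALL maze.move[dir='south']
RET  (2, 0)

CALL maze.sense[dir='south']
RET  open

CALL stack.push[x='south']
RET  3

CALL maze.move[dir='south']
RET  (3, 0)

CALL maze.sense[dir='south']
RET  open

CALL stack.push[x='south']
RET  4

CALL maze.move[dir='south']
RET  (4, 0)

CALL maze.sense[dir='south']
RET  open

CALL stack.push[x='south']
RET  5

CALL maze.move[dir='south']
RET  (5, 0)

CALL maze.sense[dir='east']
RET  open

CALL stack.push[x='east']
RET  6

CALL maze.move[dir='east']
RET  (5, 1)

CALL maze.sense[dir='east']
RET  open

CALL stack.push[x='east']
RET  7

CALL maze.move[dir='east']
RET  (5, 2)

CALL maze.sense[dir='east']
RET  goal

CALL maze.move[dir='east']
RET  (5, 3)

Answer: (5, 3)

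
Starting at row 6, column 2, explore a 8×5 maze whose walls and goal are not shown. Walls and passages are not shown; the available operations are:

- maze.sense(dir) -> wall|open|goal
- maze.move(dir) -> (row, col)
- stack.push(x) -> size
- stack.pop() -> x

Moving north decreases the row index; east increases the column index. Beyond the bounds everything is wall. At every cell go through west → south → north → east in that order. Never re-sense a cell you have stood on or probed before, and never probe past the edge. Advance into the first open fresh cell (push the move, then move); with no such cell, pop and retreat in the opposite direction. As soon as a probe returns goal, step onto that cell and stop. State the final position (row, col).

Calling maze.sense with dir→west, and see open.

Then stack.push with x→west, and get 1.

I call maze.move with dir→west, → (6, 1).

Now I run maze.sense with dir→west, → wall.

Now I run maze.sense with dir→south, yielding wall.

I call maze.sense with dir→north, which returns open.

Calling stack.push with x→north, yielding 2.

I try maze.move with dir→north, : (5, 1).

Invoking maze.sense with dir→west, and observe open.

Then stack.push with x→west, yielding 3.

I invoke maze.move with dir→west, — result: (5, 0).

Next I call maze.sense with dir→north, and see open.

Then stack.push with x→north, giving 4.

Calling maze.move with dir→north, and get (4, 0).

I call maze.sense with dir→north, and see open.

Then stack.push with x→north, : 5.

I invoke maze.move with dir→north, and observe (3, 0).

I try maze.sense with dir→north, and observe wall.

Using maze.sense with dir→east, : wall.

Next I call stack.pop, and observe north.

I try maze.move with dir→south, : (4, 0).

I try maze.sense with dir→east, yielding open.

I try stack.push with x→east, yielding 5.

I try maze.move with dir→east, → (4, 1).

I invoke maze.sense with dir→east, which returns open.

I invoke stack.push with x→east, yielding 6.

I try maze.move with dir→east, and observe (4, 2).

Now I run maze.sense with dir→south, — result: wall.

I use maze.sense with dir→north, giving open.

I run stack.push with x→north, yielding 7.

Next I call maze.move with dir→north, yielding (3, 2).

I run maze.sense with dir→north, and see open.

Now I run stack.push with x→north, yielding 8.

Now I run maze.move with dir→north, and see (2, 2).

Invoking maze.sense with dir→west, : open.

Invoking stack.push with x→west, yielding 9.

Calling maze.move with dir→west, giving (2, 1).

I call maze.sense with dir→north, and see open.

I run stack.push with x→north, : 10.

I try maze.move with dir→north, which returns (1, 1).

I call maze.sense with dir→west, and get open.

I run stack.push with x→west, and observe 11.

Calling maze.move with dir→west, and see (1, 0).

I call maze.sense with dir→north, yielding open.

I call stack.push with x→north, : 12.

I invoke maze.move with dir→north, → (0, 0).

Invoking maze.sense with dir→east, giving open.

Now I run stack.push with x→east, and see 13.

Next I call maze.move with dir→east, and get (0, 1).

Next I call maze.sense with dir→east, and get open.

Then stack.push with x→east, → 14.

I try maze.move with dir→east, — result: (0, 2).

Now I run maze.sense with dir→south, and get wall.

Next I call maze.sense with dir→east, and observe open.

I try stack.push with x→east, : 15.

I call maze.move with dir→east, giving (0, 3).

I use maze.sense with dir→south, yielding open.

Using stack.push with x→south, : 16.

Next I call maze.move with dir→south, giving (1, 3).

I invoke maze.sense with dir→south, : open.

I try stack.push with x→south, — result: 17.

Using maze.move with dir→south, : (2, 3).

I call maze.sense with dir→south, and see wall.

Next I call maze.sense with dir→east, and see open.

I run stack.push with x→east, → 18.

Invoking maze.move with dir→east, and observe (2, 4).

I invoke maze.sense with dir→south, and get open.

Now I run stack.push with x→south, : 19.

Then maze.move with dir→south, and observe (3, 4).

Next I call maze.sense with dir→south, yielding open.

Using stack.push with x→south, : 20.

I call maze.move with dir→south, giving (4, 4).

Next I call maze.sense with dir→west, and see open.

Calling stack.push with x→west, — result: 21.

I use maze.move with dir→west, and see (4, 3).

I call maze.sense with dir→south, which returns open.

Calling stack.push with x→south, and observe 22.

Using maze.move with dir→south, and get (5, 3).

Then maze.sense with dir→south, and see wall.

Calling maze.sense with dir→east, and get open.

Next I call stack.push with x→east, : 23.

Next I call maze.move with dir→east, : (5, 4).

I try maze.sense with dir→south, — result: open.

Now I run stack.push with x→south, and observe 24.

I use maze.move with dir→south, which returns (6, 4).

Using maze.sense with dir→south, → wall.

I run stack.pop(), and observe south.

I call maze.move with dir→north, giving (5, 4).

Now I run stack.pop(), yielding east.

Then maze.move with dir→west, giving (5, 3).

Using stack.pop, which returns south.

Then maze.move with dir→north, → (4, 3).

Then stack.pop(), → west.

I call maze.move with dir→east, — result: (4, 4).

Then stack.pop, — result: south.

Next I call maze.move with dir→north, giving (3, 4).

Calling stack.pop, → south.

I try maze.move with dir→north, and get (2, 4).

Next I call maze.sense with dir→north, yielding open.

I invoke stack.push with x→north, → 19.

Invoking maze.move with dir→north, yielding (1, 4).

Calling maze.sense with dir→north, and observe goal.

I use maze.move with dir→north, which returns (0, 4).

Answer: (0, 4)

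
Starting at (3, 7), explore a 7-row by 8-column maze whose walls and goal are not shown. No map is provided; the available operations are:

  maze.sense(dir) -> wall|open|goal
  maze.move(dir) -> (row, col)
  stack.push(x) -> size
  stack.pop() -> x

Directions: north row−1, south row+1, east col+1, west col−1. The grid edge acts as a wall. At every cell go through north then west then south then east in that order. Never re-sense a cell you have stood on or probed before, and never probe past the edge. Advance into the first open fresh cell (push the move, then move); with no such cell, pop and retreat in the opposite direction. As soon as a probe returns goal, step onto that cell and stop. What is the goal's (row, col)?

-- maze.sense(north) => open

-- stack.push(north) => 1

-- maze.move(north) => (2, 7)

-- maze.sense(north) => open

-- stack.push(north) => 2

-- maze.move(north) => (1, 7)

-- maze.sense(north) => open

-- stack.push(north) => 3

-- maze.move(north) => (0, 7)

-- maze.sense(west) => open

-- stack.push(west) => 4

-- maze.move(west) => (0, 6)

-- maze.sense(west) => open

-- stack.push(west) => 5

-- maze.move(west) => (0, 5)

-- maze.sense(west) => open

-- stack.push(west) => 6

-- maze.move(west) => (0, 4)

-- maze.sense(west) => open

-- stack.push(west) => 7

-- maze.move(west) => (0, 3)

-- maze.sense(west) => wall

-- maze.sense(south) => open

-- stack.push(south) => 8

-- maze.move(south) => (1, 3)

-- maze.sense(west) => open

-- stack.push(west) => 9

-- maze.move(west) => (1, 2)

-- maze.sense(west) => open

-- stack.push(west) => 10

-- maze.move(west) => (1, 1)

-- maze.sense(north) => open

-- stack.push(north) => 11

-- maze.move(north) => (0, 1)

-- maze.sense(west) => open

-- stack.push(west) => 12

-- maze.move(west) => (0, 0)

-- maze.sense(south) => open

-- stack.push(south) => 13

-- maze.move(south) => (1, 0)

-- maze.sense(south) => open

-- stack.push(south) => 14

-- maze.move(south) => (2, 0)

-- maze.sense(south) => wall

-- maze.sense(east) => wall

-- stack.pop() => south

-- maze.move(north) => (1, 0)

-- stack.pop() => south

-- maze.move(north) => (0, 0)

-- stack.pop() => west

-- maze.move(east) => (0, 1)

-- stack.pop() => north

-- maze.move(south) => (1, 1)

-- stack.pop() => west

-- maze.move(east) => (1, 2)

-- maze.sense(south) => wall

-- stack.pop() => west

-- maze.move(east) => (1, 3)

-- maze.sense(south) => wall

-- maze.sense(east) => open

-- stack.push(east) => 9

-- maze.move(east) => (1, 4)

-- maze.sense(south) => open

-- stack.push(south) => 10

-- maze.move(south) => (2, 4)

-- maze.sense(south) => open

-- stack.push(south) => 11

-- maze.move(south) => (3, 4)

-- maze.sense(west) => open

-- stack.push(west) => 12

-- maze.move(west) => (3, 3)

-- maze.sense(west) => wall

-- maze.sense(south) => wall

-- stack.pop() => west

-- maze.move(east) => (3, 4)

-- maze.sense(south) => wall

-- maze.sense(east) => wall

-- stack.pop() => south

-- maze.move(north) => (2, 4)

-- maze.sense(east) => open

-- stack.push(east) => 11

-- maze.move(east) => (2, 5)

-- maze.sense(north) => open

-- stack.push(north) => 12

-- maze.move(north) => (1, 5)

-- maze.sense(east) => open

-- stack.push(east) => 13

-- maze.move(east) => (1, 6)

-- maze.sense(south) => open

-- stack.push(south) => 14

-- maze.move(south) => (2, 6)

-- maze.sense(south) => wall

-- stack.pop() => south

-- maze.move(north) => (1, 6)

-- stack.pop() => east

-- maze.move(west) => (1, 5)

-- stack.pop() => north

-- maze.move(south) => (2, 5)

-- stack.pop() => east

-- maze.move(west) => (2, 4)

-- stack.pop() => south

-- maze.move(north) => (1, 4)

-- stack.pop() => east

-- maze.move(west) => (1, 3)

-- stack.pop() => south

-- maze.move(north) => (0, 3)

-- stack.pop() => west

-- maze.move(east) => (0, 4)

-- stack.pop() => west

-- maze.move(east) => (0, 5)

-- stack.pop() => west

-- maze.move(east) => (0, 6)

-- stack.pop() => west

-- maze.move(east) => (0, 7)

-- stack.pop() => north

-- maze.move(south) => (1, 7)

-- stack.pop() => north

-- maze.move(south) => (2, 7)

-- stack.pop() => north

-- maze.move(south) => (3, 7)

-- maze.sense(south) => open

-- stack.push(south) => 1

-- maze.move(south) => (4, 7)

-- maze.sense(west) => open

-- stack.push(west) => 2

-- maze.move(west) => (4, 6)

-- maze.sense(west) => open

-- stack.push(west) => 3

-- maze.move(west) => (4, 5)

-- maze.sense(south) => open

-- stack.push(south) => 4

-- maze.move(south) => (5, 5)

-- maze.sense(west) => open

-- stack.push(west) => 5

-- maze.move(west) => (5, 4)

-- maze.sense(west) => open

-- stack.push(west) => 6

-- maze.move(west) => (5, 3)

-- maze.sense(west) => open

-- stack.push(west) => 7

-- maze.move(west) => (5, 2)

-- maze.sense(north) => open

-- stack.push(north) => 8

-- maze.move(north) => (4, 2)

-- maze.sense(west) => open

-- stack.push(west) => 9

-- maze.move(west) => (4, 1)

-- maze.sense(north) => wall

-- maze.sense(west) => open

-- stack.push(west) => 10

-- maze.move(west) => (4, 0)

-- maze.sense(south) => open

-- stack.push(south) => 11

-- maze.move(south) => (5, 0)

-- maze.sense(south) => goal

-- maze.move(south) => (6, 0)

Answer: (6, 0)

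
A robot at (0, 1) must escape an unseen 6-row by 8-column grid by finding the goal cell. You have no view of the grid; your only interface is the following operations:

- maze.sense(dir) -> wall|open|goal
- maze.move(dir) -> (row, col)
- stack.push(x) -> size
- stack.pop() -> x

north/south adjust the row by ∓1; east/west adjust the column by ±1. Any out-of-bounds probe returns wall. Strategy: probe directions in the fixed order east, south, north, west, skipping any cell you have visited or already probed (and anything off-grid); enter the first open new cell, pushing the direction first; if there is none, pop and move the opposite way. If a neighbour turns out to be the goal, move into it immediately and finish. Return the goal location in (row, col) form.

Step: sense[dir=east]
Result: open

Step: push[x=east]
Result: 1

Step: move[dir=east]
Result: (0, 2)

Step: sense[dir=east]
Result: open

Step: push[x=east]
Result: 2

Step: move[dir=east]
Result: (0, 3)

Step: sense[dir=east]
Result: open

Step: push[x=east]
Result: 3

Step: move[dir=east]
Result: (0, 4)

Step: sense[dir=east]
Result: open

Step: push[x=east]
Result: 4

Step: move[dir=east]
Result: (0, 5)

Step: sense[dir=east]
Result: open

Step: push[x=east]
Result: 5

Step: move[dir=east]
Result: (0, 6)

Step: sense[dir=east]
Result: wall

Step: sense[dir=south]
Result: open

Step: push[x=south]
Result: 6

Step: move[dir=south]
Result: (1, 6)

Step: sense[dir=east]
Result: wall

Step: sense[dir=south]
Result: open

Step: push[x=south]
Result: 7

Step: move[dir=south]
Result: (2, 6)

Step: sense[dir=east]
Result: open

Step: push[x=east]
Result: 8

Step: move[dir=east]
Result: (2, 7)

Step: sense[dir=south]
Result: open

Step: push[x=south]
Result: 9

Step: move[dir=south]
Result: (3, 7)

Step: sense[dir=south]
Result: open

Step: push[x=south]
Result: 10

Step: move[dir=south]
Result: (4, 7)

Step: sense[dir=south]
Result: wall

Step: sense[dir=west]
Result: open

Step: push[x=west]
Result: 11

Step: move[dir=west]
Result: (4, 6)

Step: sense[dir=south]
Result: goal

Step: move[dir=south]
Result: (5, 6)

Answer: (5, 6)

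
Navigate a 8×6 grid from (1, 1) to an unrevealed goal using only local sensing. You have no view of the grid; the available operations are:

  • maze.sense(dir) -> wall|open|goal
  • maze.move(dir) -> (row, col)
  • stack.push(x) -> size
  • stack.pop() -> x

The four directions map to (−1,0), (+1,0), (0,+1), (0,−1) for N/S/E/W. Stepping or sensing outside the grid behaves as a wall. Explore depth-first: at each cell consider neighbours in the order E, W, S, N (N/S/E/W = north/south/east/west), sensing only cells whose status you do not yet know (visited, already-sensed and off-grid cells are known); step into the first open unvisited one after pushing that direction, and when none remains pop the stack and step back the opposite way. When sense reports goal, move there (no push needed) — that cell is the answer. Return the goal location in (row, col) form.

Action: sense[east]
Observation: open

Action: push[east]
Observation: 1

Action: move[east]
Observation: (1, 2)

Action: sense[east]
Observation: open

Action: push[east]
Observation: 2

Action: move[east]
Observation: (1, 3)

Action: sense[east]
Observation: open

Action: push[east]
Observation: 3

Action: move[east]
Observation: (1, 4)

Action: sense[east]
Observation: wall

Action: sense[south]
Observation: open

Action: push[south]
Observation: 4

Action: move[south]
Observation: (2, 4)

Action: sense[east]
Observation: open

Action: push[east]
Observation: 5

Action: move[east]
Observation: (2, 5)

Action: sense[south]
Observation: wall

Action: pop[]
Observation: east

Action: move[west]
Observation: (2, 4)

Action: sense[west]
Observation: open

Action: push[west]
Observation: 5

Action: move[west]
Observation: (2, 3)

Action: sense[west]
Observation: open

Action: push[west]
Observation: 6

Action: move[west]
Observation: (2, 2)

Action: sense[west]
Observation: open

Action: push[west]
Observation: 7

Action: move[west]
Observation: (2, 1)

Action: sense[west]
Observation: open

Action: push[west]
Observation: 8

Action: move[west]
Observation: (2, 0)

Action: sense[south]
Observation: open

Action: push[south]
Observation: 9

Action: move[south]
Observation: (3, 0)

Action: sense[east]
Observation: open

Action: push[east]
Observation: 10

Action: move[east]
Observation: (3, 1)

Action: sense[east]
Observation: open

Action: push[east]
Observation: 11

Action: move[east]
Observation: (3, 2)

Action: sense[east]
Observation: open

Action: push[east]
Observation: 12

Action: move[east]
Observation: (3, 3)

Action: sense[east]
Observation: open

Action: push[east]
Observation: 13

Action: move[east]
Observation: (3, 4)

Action: sense[south]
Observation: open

Action: push[south]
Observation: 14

Action: move[south]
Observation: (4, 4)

Action: sense[east]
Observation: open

Action: push[east]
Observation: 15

Action: move[east]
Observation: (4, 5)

Action: sense[south]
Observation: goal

Action: move[south]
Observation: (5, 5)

Answer: (5, 5)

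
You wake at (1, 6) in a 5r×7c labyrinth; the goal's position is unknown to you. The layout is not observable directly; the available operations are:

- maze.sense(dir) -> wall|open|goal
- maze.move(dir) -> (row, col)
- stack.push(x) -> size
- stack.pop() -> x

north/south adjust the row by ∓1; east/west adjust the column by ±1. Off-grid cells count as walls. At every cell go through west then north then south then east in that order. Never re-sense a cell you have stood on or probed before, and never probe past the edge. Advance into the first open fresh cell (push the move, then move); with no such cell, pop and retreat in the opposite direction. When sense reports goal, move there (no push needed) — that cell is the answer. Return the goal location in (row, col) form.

! maze.sense(west) == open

! stack.push(west) == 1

! maze.move(west) == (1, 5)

! maze.sense(west) == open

! stack.push(west) == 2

! maze.move(west) == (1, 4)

! maze.sense(west) == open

! stack.push(west) == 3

! maze.move(west) == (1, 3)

! maze.sense(west) == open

! stack.push(west) == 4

! maze.move(west) == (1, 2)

! maze.sense(west) == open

! stack.push(west) == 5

! maze.move(west) == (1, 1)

! maze.sense(west) == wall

! maze.sense(north) == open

! stack.push(north) == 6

! maze.move(north) == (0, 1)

! maze.sense(west) == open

! stack.push(west) == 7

! maze.move(west) == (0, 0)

! stack.pop() == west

! maze.move(east) == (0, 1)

! maze.sense(east) == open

! stack.push(east) == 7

! maze.move(east) == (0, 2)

! maze.sense(east) == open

! stack.push(east) == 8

! maze.move(east) == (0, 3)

! maze.sense(east) == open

! stack.push(east) == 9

! maze.move(east) == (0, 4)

! maze.sense(east) == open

! stack.push(east) == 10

! maze.move(east) == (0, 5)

! maze.sense(east) == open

! stack.push(east) == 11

! maze.move(east) == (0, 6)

! stack.pop() == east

! maze.move(west) == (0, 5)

! stack.pop() == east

! maze.move(west) == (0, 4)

! stack.pop() == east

! maze.move(west) == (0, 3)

! stack.pop() == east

! maze.move(west) == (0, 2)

! stack.pop() == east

! maze.move(west) == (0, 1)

! stack.pop() == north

! maze.move(south) == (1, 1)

! maze.sense(south) == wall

! stack.pop() == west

! maze.move(east) == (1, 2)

! maze.sense(south) == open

! stack.push(south) == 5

! maze.move(south) == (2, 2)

! maze.sense(south) == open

! stack.push(south) == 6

! maze.move(south) == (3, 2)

! maze.sense(west) == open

! stack.push(west) == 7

! maze.move(west) == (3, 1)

! maze.sense(west) == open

! stack.push(west) == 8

! maze.move(west) == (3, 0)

! maze.sense(north) == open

! stack.push(north) == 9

! maze.move(north) == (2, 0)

! stack.pop() == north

! maze.move(south) == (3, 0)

! maze.sense(south) == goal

! maze.move(south) == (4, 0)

Answer: (4, 0)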